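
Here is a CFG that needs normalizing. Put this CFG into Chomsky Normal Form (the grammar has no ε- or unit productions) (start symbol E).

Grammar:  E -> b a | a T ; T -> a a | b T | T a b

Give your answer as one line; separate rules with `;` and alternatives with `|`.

Introduce a nonterminal for each terminal appearing in a rule of length ≥ 2: X1 → b, X2 → a.
Binarize each right-hand side of length ≥ 3 by chaining fresh nonterminals (Y1, Y2, …): affected rules were T → T X2 X1.

E -> X1 X2 | X2 T; T -> X2 X2 | X1 T | T Y1; X1 -> b; X2 -> a; Y1 -> X2 X1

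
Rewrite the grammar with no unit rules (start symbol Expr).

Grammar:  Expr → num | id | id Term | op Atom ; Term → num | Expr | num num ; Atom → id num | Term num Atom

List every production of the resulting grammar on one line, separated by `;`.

Unit pairs: Term ⇒* {Expr}.
For every A with A ⇒* B via unit rules, add B's non-unit alternatives to A; then delete every rule of the form X → Y.

Expr → num | id | id Term | op Atom; Term → num | num num | id | id Term | op Atom; Atom → id num | Term num Atom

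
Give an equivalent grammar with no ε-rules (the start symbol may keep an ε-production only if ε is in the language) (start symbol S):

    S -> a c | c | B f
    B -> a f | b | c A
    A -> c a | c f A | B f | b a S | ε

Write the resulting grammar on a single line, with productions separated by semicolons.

S -> a c | c | B f; B -> a f | b | c A | c; A -> c a | c f A | c f | B f | b a S

Nullable nonterminals: {A}.
ε ∉ L(G), so no ε-production is kept.
Add the nullable-subset variants: B → c A gives c A | c. A → c f A gives c f A | c f.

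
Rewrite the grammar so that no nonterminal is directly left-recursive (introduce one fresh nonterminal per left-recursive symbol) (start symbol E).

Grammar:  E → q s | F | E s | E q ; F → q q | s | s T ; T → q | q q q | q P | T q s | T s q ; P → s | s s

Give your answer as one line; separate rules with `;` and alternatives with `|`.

E → q s E' | F E'; F → q q | s | s T; T → q T' | q q q T' | q P T'; P → s | s s; E' → s E' | q E' | epsilon; T' → q s T' | s q T' | epsilon

Left recursion appears on E, T.
For E: α = {s, q}, β = {q s, F}. Rewrite as E → β E' and E' → α E' | ε.
For T: α = {q s, s q}, β = {q, q q q, q P}. Rewrite as T → β T' and T' → α T' | ε.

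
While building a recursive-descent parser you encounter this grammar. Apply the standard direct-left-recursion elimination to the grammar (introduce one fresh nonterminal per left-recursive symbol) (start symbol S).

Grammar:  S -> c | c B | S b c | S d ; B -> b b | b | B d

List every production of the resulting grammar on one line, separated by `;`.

S -> c S' | c B S'; B -> b b B' | b B'; S' -> b c S' | d S' | ε; B' -> d B' | ε

S, B are directly left-recursive.
For S: α = {b c, d}, β = {c, c B}. Rewrite as S → β S' and S' → α S' | ε.
For B: α = {d}, β = {b b, b}. Rewrite as B → β B' and B' → α B' | ε.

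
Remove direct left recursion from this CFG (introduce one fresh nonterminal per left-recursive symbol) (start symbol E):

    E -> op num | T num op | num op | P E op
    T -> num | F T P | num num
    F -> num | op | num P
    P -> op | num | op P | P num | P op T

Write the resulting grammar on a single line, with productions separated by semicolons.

P is directly left-recursive.
For P: α = {num, op T}, β = {op, num, op P}. Rewrite as P → β P' and P' → α P' | ε.

E -> op num | T num op | num op | P E op; T -> num | F T P | num num; F -> num | op | num P; P -> op P' | num P' | op P P'; P' -> num P' | op T P' | ε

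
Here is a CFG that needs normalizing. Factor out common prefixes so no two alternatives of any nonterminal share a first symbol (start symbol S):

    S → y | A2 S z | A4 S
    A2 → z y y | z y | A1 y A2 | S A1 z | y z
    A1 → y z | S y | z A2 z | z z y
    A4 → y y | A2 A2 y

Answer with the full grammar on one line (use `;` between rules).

A2 has alternatives sharing prefix 'z y': factor to A2 → z y A2' with A2' → y | ε.
A1 has alternatives sharing prefix 'z': factor to A1 → z A1' with A1' → A2 z | z y.

S → y | A2 S z | A4 S; A2 → A1 y A2 | S A1 z | y z | z y A2'; A1 → y z | S y | z A1'; A4 → y y | A2 A2 y; A2' → y | ε; A1' → A2 z | z y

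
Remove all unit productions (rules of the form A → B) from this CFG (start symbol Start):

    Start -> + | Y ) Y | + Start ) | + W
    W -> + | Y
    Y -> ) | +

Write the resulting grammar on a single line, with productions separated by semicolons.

Unit pairs: W ⇒* {Y}.
For every A with A ⇒* B via unit rules, add B's non-unit alternatives to A; then delete every rule of the form X → Y.

Start -> + | Y ) Y | + Start ) | + W; W -> ) | +; Y -> ) | +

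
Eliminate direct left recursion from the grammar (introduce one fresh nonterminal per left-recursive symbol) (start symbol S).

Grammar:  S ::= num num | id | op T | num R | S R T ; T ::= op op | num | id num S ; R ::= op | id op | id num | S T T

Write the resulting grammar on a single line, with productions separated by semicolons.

S is directly left-recursive.
For S: α = {R T}, β = {num num, id, op T, num R}. Rewrite as S → β S' and S' → α S' | ε.

S ::= num num S' | id S' | op T S' | num R S'; T ::= op op | num | id num S; R ::= op | id op | id num | S T T; S' ::= R T S' | ε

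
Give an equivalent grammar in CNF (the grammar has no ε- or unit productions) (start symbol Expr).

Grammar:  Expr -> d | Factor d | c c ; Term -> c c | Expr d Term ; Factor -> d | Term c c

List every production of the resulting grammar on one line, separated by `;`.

Introduce a nonterminal for each terminal appearing in a rule of length ≥ 2: X1 → d, X2 → c.
Binarize each right-hand side of length ≥ 3 by chaining fresh nonterminals (Y1, Y2, …): affected rules were Term → Expr X1 Term; Factor → Term X2 X2.

Expr -> d | Factor X1 | X2 X2; Term -> X2 X2 | Expr Y1; Factor -> d | Term Y2; X1 -> d; X2 -> c; Y1 -> X1 Term; Y2 -> X2 X2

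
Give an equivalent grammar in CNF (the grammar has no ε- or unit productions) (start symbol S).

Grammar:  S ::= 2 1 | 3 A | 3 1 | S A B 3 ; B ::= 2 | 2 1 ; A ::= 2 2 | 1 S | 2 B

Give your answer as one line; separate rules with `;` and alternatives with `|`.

S ::= X1 X2 | X3 A | X3 X2 | S Y1; B ::= 2 | X1 X2; A ::= X1 X1 | X2 S | X1 B; X1 ::= 2; X2 ::= 1; X3 ::= 3; Y1 ::= A Y2; Y2 ::= B X3

Introduce a nonterminal for each terminal appearing in a rule of length ≥ 2: X1 → 2, X2 → 1, X3 → 3.
Binarize each right-hand side of length ≥ 3 by chaining fresh nonterminals (Y1, Y2, …): affected rules were S → S A B X3.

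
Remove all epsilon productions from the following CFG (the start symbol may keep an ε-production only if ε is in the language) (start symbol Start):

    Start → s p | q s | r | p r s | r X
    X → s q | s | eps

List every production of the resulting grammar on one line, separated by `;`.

Start → s p | q s | r | p r s | r X; X → s q | s

The nullable symbols are {X}.
ε ∉ L(G), so no ε-production is kept.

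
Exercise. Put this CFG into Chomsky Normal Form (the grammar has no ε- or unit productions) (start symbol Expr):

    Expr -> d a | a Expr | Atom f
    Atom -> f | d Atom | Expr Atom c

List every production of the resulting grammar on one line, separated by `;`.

Introduce a nonterminal for each terminal appearing in a rule of length ≥ 2: X1 → d, X2 → a, X3 → f, X4 → c.
Binarize each right-hand side of length ≥ 3 by chaining fresh nonterminals (Y1, Y2, …): affected rules were Atom → Expr Atom X4.

Expr -> X1 X2 | X2 Expr | Atom X3; Atom -> f | X1 Atom | Expr Y1; X1 -> d; X2 -> a; X3 -> f; X4 -> c; Y1 -> Atom X4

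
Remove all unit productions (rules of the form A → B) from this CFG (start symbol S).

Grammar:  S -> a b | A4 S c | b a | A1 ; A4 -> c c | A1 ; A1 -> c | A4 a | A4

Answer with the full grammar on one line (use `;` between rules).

S -> c c | c | A4 a | a b | A4 S c | b a; A4 -> c c | c | A4 a; A1 -> c c | c | A4 a

Unit pairs: A1 ⇒* {A4}; A4 ⇒* {A1}; S ⇒* {A1, A4}.
For each unit pair (A, B), copy every non-unit production of B to A, then drop all unit productions.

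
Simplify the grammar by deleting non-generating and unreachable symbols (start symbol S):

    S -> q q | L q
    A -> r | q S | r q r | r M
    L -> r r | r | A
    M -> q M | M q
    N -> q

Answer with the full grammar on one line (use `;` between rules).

Generating nonterminals: {A, L, N, S}.
Reachable from S after that: {A, L, S}.
Removed useless symbols: {M, N} and every production mentioning them.

S -> q q | L q; A -> r | q S | r q r; L -> r r | r | A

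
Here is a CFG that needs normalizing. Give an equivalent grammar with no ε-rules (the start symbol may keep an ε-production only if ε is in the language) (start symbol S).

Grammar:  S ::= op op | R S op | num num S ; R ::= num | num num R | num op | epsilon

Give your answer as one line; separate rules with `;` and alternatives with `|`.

S ::= op op | R S op | S op | num num S; R ::= num | num num R | num num | num op

Nullable nonterminals: {R}.
ε ∉ L(G), so no ε-production is kept.
For each production, add variants omitting each subset of nullable occurrences: S → R S op gives R S op | S op. R → num num R gives num num R | num num.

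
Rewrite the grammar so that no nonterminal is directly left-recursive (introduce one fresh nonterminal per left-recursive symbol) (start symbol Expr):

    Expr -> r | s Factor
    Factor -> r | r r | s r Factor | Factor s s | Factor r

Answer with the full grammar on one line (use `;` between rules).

Factor is directly left-recursive.
For Factor: α = {s s, r}, β = {r, r r, s r Factor}. Rewrite as Factor → β Factor1 and Factor1 → α Factor1 | ε.

Expr -> r | s Factor; Factor -> r Factor1 | r r Factor1 | s r Factor Factor1; Factor1 -> s s Factor1 | r Factor1 | ε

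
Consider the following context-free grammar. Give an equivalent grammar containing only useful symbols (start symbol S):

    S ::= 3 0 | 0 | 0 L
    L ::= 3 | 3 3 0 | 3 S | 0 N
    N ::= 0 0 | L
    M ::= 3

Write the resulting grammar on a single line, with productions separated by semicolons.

S ::= 3 0 | 0 | 0 L; L ::= 3 | 3 3 0 | 3 S | 0 N; N ::= 0 0 | L

Generating nonterminals: {L, M, N, S}.
Reachable from S after that: {L, N, S}.
Removed useless symbols: {M} and every production mentioning them.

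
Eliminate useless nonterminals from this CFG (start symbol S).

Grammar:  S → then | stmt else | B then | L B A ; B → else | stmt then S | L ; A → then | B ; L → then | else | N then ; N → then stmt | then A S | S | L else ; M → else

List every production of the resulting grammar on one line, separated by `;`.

S → then | stmt else | B then | L B A; B → else | stmt then S | L; A → then | B; L → then | else | N then; N → then stmt | then A S | S | L else

Generating nonterminals: {A, B, L, M, N, S}.
Reachable from S after that: {A, B, L, N, S}.
Removed useless symbols: {M} and every production mentioning them.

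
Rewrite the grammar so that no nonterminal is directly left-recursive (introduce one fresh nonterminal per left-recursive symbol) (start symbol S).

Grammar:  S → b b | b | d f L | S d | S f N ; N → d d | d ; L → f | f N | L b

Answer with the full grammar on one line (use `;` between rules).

Directly left-recursive nonterminals: S, L.
For S: α = {d, f N}, β = {b b, b, d f L}. Rewrite as S → β S' and S' → α S' | ε.
For L: α = {b}, β = {f, f N}. Rewrite as L → β L' and L' → α L' | ε.

S → b b S' | b S' | d f L S'; N → d d | d; L → f L' | f N L'; S' → d S' | f N S' | ε; L' → b L' | ε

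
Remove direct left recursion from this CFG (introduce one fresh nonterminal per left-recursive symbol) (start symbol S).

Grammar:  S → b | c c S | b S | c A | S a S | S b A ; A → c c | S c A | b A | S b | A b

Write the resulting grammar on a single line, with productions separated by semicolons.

S → b S' | c c S S' | b S S' | c A S'; A → c c A' | S c A A' | b A A' | S b A'; S' → a S S' | b A S' | ε; A' → b A' | ε

Directly left-recursive nonterminals: S, A.
For S: α = {a S, b A}, β = {b, c c S, b S, c A}. Rewrite as S → β S' and S' → α S' | ε.
For A: α = {b}, β = {c c, S c A, b A, S b}. Rewrite as A → β A' and A' → α A' | ε.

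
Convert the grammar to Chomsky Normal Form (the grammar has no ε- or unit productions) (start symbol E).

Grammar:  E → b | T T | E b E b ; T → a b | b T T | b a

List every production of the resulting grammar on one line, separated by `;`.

E → b | T T | E Y1; T → X2 X1 | X1 Y3 | X1 X2; X1 → b; X2 → a; Y1 → X1 Y2; Y2 → E X1; Y3 → T T

Introduce a nonterminal for each terminal appearing in a rule of length ≥ 2: X1 → b, X2 → a.
Binarize each right-hand side of length ≥ 3 by chaining fresh nonterminals (Y1, Y2, …): affected rules were E → E X1 E X1; T → X1 T T.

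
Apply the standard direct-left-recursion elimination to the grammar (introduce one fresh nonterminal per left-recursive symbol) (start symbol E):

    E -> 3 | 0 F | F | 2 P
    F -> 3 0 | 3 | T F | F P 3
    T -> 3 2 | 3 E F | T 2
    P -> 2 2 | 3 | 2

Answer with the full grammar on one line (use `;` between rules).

E -> 3 | 0 F | F | 2 P; F -> 3 0 F' | 3 F' | T F F'; T -> 3 2 T' | 3 E F T'; P -> 2 2 | 3 | 2; F' -> P 3 F' | ε; T' -> 2 T' | ε

Left recursion appears on F, T.
For F: α = {P 3}, β = {3 0, 3, T F}. Rewrite as F → β F' and F' → α F' | ε.
For T: α = {2}, β = {3 2, 3 E F}. Rewrite as T → β T' and T' → α T' | ε.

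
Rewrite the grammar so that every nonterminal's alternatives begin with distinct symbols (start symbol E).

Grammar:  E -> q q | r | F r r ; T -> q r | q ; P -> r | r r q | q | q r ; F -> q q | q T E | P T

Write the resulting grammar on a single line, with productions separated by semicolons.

T has alternatives sharing prefix 'q': factor to T → q T' with T' → r | ε.
P has alternatives sharing prefix 'r': factor to P → r P' with P' → ε | r q.
P has alternatives sharing prefix 'q': factor to P → q P'' with P'' → ε | r.
F has alternatives sharing prefix 'q': factor to F → q F' with F' → q | T E.

E -> q q | r | F r r; T -> q T'; P -> r P' | q P''; F -> P T | q F'; T' -> r | ε; P' -> ε | r q; P'' -> ε | r; F' -> q | T E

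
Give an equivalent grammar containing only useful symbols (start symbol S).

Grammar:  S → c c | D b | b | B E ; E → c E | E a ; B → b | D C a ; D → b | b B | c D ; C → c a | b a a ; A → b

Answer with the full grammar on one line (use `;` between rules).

S → c c | D b | b; B → b | D C a; D → b | b B | c D; C → c a | b a a

Generating nonterminals: {A, B, C, D, S}.
Reachable from S after that: {B, C, D, S}.
Removed useless symbols: {A, E} and every production mentioning them.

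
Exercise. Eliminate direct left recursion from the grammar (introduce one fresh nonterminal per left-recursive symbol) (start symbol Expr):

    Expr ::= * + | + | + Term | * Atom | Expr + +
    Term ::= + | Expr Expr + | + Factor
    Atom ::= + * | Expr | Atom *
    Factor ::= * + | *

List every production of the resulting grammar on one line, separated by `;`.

Left recursion appears on Expr, Atom.
For Expr: α = {+ +}, β = {* +, +, + Term, * Atom}. Rewrite as Expr → β Expr1 and Expr1 → α Expr1 | ε.
For Atom: α = {*}, β = {+ *, Expr}. Rewrite as Atom → β Atom1 and Atom1 → α Atom1 | ε.

Expr ::= * + Expr1 | + Expr1 | + Term Expr1 | * Atom Expr1; Term ::= + | Expr Expr + | + Factor; Atom ::= + * Atom1 | Expr Atom1; Factor ::= * + | *; Expr1 ::= + + Expr1 | ε; Atom1 ::= * Atom1 | ε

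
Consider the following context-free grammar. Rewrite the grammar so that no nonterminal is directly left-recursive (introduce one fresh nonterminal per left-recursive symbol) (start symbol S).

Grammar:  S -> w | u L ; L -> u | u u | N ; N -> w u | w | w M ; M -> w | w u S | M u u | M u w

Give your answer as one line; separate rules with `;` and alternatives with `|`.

M is directly left-recursive.
For M: α = {u u, u w}, β = {w, w u S}. Rewrite as M → β M' and M' → α M' | ε.

S -> w | u L; L -> u | u u | N; N -> w u | w | w M; M -> w M' | w u S M'; M' -> u u M' | u w M' | eps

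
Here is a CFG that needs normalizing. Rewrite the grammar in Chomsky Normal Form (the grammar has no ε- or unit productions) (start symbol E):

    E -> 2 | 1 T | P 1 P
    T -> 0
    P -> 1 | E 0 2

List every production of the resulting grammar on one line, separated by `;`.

Introduce a nonterminal for each terminal appearing in a rule of length ≥ 2: X1 → 1, X2 → 0, X3 → 2.
Binarize each right-hand side of length ≥ 3 by chaining fresh nonterminals (Y1, Y2, …): affected rules were E → P X1 P; P → E X2 X3.

E -> 2 | X1 T | P Y1; T -> 0; P -> 1 | E Y2; X1 -> 1; X2 -> 0; X3 -> 2; Y1 -> X1 P; Y2 -> X2 X3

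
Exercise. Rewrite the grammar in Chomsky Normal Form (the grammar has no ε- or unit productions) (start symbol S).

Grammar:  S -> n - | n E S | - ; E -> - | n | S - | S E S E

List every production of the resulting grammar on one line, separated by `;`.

Introduce a nonterminal for each terminal appearing in a rule of length ≥ 2: X1 → n, X2 → -.
Binarize each right-hand side of length ≥ 3 by chaining fresh nonterminals (Y1, Y2, …): affected rules were S → X1 E S; E → S E S E.

S -> X1 X2 | X1 Y1 | -; E -> - | n | S X2 | S Y2; X1 -> n; X2 -> -; Y1 -> E S; Y2 -> E Y3; Y3 -> S E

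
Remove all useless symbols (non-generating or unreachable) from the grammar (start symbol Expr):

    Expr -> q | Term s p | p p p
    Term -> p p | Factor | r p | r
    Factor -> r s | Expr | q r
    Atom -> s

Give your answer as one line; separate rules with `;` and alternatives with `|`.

Generating nonterminals: {Atom, Expr, Factor, Term}.
Reachable from Expr after that: {Expr, Factor, Term}.
Removed useless symbols: {Atom} and every production mentioning them.

Expr -> q | Term s p | p p p; Term -> p p | Factor | r p | r; Factor -> r s | Expr | q r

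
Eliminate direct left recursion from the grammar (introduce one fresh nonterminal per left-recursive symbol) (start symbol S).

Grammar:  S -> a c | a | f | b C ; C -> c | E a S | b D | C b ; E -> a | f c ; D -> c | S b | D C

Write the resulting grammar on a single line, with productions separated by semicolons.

Directly left-recursive nonterminals: C, D.
For C: α = {b}, β = {c, E a S, b D}. Rewrite as C → β C' and C' → α C' | ε.
For D: α = {C}, β = {c, S b}. Rewrite as D → β D' and D' → α D' | ε.

S -> a c | a | f | b C; C -> c C' | E a S C' | b D C'; E -> a | f c; D -> c D' | S b D'; C' -> b C' | ε; D' -> C D' | ε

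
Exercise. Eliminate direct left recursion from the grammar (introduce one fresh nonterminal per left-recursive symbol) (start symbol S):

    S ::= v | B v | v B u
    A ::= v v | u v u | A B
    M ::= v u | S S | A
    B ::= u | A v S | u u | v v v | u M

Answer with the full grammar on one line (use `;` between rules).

Left recursion appears on A.
For A: α = {B}, β = {v v, u v u}. Rewrite as A → β A' and A' → α A' | ε.

S ::= v | B v | v B u; A ::= v v A' | u v u A'; M ::= v u | S S | A; B ::= u | A v S | u u | v v v | u M; A' ::= B A' | ε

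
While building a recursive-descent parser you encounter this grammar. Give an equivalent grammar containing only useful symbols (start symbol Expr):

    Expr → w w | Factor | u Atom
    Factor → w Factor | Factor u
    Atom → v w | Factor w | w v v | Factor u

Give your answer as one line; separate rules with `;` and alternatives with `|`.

Expr → w w | u Atom; Atom → v w | w v v

Generating nonterminals: {Atom, Expr}.
Reachable from Expr after that: {Atom, Expr}.
Removed useless symbols: {Factor} and every production mentioning them.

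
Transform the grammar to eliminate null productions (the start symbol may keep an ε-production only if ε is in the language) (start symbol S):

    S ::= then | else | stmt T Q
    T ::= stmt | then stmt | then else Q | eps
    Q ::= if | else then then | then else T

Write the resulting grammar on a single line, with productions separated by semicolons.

S ::= then | else | stmt T Q | stmt Q; T ::= stmt | then stmt | then else Q; Q ::= if | else then then | then else T | then else

The nullable symbols are {T}.
ε ∉ L(G), so no ε-production is kept.
Expand every rule over subsets of its nullable positions: S → stmt T Q gives stmt T Q | stmt Q. Q → then else T gives then else T | then else.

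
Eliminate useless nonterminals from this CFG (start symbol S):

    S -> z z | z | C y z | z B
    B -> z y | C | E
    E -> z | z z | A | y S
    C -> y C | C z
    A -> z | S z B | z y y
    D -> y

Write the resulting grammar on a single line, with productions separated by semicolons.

Generating nonterminals: {A, B, D, E, S}.
Reachable from S after that: {A, B, E, S}.
Removed useless symbols: {C, D} and every production mentioning them.

S -> z z | z | z B; B -> z y | E; E -> z | z z | A | y S; A -> z | S z B | z y y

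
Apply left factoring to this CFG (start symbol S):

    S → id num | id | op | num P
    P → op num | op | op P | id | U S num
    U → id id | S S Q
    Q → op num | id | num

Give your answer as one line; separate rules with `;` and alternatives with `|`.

S has alternatives sharing prefix 'id': factor to S → id S' with S' → num | ε.
P has alternatives sharing prefix 'op': factor to P → op P' with P' → num | ε | P.

S → op | num P | id S'; P → id | U S num | op P'; U → id id | S S Q; Q → op num | id | num; S' → num | ε; P' → num | ε | P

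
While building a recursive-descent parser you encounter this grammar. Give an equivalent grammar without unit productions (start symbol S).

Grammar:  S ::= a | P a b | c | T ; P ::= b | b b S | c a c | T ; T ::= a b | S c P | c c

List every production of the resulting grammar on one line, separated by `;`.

S ::= a | P a b | c | a b | S c P | c c; P ::= b | b b S | c a c | a b | S c P | c c; T ::= a b | S c P | c c

Unit pairs: P ⇒* {T}; S ⇒* {T}.
For every A with A ⇒* B via unit rules, add B's non-unit alternatives to A; then delete every rule of the form X → Y.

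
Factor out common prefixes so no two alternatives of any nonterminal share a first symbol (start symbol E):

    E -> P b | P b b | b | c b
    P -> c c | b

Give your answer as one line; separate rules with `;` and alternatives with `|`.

E has alternatives sharing prefix 'P b': factor to E → P b E' with E' → ε | b.

E -> b | c b | P b E'; P -> c c | b; E' -> ε | b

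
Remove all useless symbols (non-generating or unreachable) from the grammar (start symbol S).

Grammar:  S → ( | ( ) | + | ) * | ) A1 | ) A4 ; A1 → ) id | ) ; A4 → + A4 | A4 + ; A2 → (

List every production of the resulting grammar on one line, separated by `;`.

S → ( | ( ) | + | ) * | ) A1; A1 → ) id | )

Generating nonterminals: {A1, A2, S}.
Reachable from S after that: {A1, S}.
Removed useless symbols: {A2, A4} and every production mentioning them.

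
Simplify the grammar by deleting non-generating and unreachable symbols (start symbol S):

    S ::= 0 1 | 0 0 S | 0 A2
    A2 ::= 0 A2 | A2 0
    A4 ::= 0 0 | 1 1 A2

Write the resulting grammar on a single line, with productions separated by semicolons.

Generating nonterminals: {A4, S}.
Reachable from S after that: {S}.
Removed useless symbols: {A2, A4} and every production mentioning them.

S ::= 0 1 | 0 0 S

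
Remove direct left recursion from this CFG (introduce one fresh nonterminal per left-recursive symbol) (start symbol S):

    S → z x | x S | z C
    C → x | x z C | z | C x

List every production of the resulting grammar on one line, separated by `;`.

Left recursion appears on C.
For C: α = {x}, β = {x, x z C, z}. Rewrite as C → β C' and C' → α C' | ε.

S → z x | x S | z C; C → x C' | x z C C' | z C'; C' → x C' | ε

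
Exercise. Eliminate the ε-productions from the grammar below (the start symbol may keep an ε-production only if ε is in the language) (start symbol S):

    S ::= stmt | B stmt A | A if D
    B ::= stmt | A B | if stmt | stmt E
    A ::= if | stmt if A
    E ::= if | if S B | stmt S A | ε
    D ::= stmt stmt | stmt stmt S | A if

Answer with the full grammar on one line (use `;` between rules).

Nullable nonterminals: {E}.
ε ∉ L(G), so no ε-production is kept.

S ::= stmt | B stmt A | A if D; B ::= stmt | A B | if stmt | stmt E; A ::= if | stmt if A; E ::= if | if S B | stmt S A; D ::= stmt stmt | stmt stmt S | A if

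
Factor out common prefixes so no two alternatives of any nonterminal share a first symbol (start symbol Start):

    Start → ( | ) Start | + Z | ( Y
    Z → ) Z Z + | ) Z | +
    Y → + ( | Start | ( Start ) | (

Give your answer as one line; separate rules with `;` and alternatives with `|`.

Start has alternatives sharing prefix '(': factor to Start → ( Start1 with Start1 → ε | Y.
Z has alternatives sharing prefix ') Z': factor to Z → ) Z Z1 with Z1 → Z + | ε.
Y has alternatives sharing prefix '(': factor to Y → ( Y1 with Y1 → Start ) | ε.

Start → ) Start | + Z | ( Start1; Z → + | ) Z Z1; Y → + ( | Start | ( Y1; Start1 → eps | Y; Z1 → Z + | eps; Y1 → Start ) | eps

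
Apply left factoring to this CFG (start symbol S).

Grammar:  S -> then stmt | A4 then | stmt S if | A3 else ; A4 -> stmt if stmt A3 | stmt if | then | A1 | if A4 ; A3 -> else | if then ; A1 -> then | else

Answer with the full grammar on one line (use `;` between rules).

S -> then stmt | A4 then | stmt S if | A3 else; A4 -> then | A1 | if A4 | stmt if A4'; A3 -> else | if then; A1 -> then | else; A4' -> stmt A3 | ε

A4 has alternatives sharing prefix 'stmt if': factor to A4 → stmt if A4' with A4' → stmt A3 | ε.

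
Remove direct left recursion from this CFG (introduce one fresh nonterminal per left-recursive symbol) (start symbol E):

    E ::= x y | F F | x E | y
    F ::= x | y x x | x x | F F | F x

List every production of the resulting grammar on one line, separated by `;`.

F is directly left-recursive.
For F: α = {F, x}, β = {x, y x x, x x}. Rewrite as F → β F' and F' → α F' | ε.

E ::= x y | F F | x E | y; F ::= x F' | y x x F' | x x F'; F' ::= F F' | x F' | ε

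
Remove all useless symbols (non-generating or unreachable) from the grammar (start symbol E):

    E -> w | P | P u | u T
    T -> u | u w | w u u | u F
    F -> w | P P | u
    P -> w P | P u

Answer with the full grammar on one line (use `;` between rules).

Generating nonterminals: {E, F, T}.
Reachable from E after that: {E, F, T}.
Removed useless symbols: {P} and every production mentioning them.

E -> w | u T; T -> u | u w | w u u | u F; F -> w | u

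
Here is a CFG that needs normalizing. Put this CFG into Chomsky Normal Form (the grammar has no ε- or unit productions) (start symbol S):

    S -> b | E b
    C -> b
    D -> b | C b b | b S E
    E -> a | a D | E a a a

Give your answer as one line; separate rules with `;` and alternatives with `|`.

Introduce a nonterminal for each terminal appearing in a rule of length ≥ 2: X1 → b, X2 → a.
Binarize each right-hand side of length ≥ 3 by chaining fresh nonterminals (Y1, Y2, …): affected rules were D → C X1 X1; D → X1 S E; E → E X2 X2 X2.

S -> b | E X1; C -> b; D -> b | C Y1 | X1 Y2; E -> a | X2 D | E Y3; X1 -> b; X2 -> a; Y1 -> X1 X1; Y2 -> S E; Y3 -> X2 Y4; Y4 -> X2 X2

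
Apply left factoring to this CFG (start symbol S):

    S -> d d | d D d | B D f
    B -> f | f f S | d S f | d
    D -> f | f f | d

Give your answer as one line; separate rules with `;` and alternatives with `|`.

S has alternatives sharing prefix 'd': factor to S → d S' with S' → d | D d.
B has alternatives sharing prefix 'f': factor to B → f B' with B' → ε | f S.
B has alternatives sharing prefix 'd': factor to B → d B'' with B'' → S f | ε.
D has alternatives sharing prefix 'f': factor to D → f D' with D' → ε | f.

S -> B D f | d S'; B -> f B' | d B''; D -> d | f D'; S' -> d | D d; B' -> ε | f S; B'' -> S f | ε; D' -> ε | f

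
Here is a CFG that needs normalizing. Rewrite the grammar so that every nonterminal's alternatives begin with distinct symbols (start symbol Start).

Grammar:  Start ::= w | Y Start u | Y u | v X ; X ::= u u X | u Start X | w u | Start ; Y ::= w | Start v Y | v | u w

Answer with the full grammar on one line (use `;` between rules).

Start has alternatives sharing prefix 'Y': factor to Start → Y Start1 with Start1 → Start u | u.
X has alternatives sharing prefix 'u': factor to X → u X1 with X1 → u X | Start X.

Start ::= w | v X | Y Start1; X ::= w u | Start | u X1; Y ::= w | Start v Y | v | u w; Start1 ::= Start u | u; X1 ::= u X | Start X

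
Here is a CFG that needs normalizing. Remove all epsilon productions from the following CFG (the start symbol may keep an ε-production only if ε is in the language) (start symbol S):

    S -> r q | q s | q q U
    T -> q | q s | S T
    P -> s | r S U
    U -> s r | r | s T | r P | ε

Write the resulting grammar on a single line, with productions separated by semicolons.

S -> r q | q s | q q U | q q; T -> q | q s | S T; P -> s | r S U | r S; U -> s r | r | s T | r P

The nullable symbols are {U}.
ε ∉ L(G), so no ε-production is kept.
For each production, add variants omitting each subset of nullable occurrences: S → q q U gives q q U | q q. P → r S U gives r S U | r S.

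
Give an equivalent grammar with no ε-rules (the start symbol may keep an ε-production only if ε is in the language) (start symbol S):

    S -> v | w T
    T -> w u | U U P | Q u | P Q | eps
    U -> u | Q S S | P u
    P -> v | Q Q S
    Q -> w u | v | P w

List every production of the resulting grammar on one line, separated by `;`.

S -> v | w T | w; T -> w u | U U P | Q u | P Q; U -> u | Q S S | P u; P -> v | Q Q S; Q -> w u | v | P w

The nullable symbols are {T}.
ε ∉ L(G), so no ε-production is kept.
For each production, add variants omitting each subset of nullable occurrences: S → w T gives w T | w.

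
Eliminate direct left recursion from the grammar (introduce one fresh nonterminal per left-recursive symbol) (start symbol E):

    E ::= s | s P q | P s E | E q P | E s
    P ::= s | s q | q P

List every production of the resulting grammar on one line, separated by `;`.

Left recursion appears on E.
For E: α = {q P, s}, β = {s, s P q, P s E}. Rewrite as E → β E' and E' → α E' | ε.

E ::= s E' | s P q E' | P s E E'; P ::= s | s q | q P; E' ::= q P E' | s E' | ε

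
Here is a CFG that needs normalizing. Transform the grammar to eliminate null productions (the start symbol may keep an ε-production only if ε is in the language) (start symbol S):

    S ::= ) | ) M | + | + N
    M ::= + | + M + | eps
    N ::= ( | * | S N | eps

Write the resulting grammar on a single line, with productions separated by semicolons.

S ::= ) | ) M | + | + N; M ::= + | + M + | + +; N ::= ( | * | S N | S

The nullable symbols are {M, N}.
ε ∉ L(G), so no ε-production is kept.
Add the nullable-subset variants: M → + M + gives + M + | + +. N → S N gives S N | S.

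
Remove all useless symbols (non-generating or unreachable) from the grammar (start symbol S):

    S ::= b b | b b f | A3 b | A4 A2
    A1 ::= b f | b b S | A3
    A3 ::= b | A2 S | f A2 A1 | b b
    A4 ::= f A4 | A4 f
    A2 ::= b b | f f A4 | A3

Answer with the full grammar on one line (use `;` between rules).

S ::= b b | b b f | A3 b; A1 ::= b f | b b S | A3; A3 ::= b | A2 S | f A2 A1 | b b; A2 ::= b b | A3

Generating nonterminals: {A1, A2, A3, S}.
Reachable from S after that: {A1, A2, A3, S}.
Removed useless symbols: {A4} and every production mentioning them.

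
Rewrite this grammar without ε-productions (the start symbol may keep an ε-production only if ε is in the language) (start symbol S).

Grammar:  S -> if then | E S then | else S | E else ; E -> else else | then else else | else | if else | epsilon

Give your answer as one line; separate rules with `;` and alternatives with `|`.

The nullable symbols are {E}.
ε ∉ L(G), so no ε-production is kept.
Expand every rule over subsets of its nullable positions: S → E S then gives E S then | S then. S → E else gives E else | else.

S -> if then | E S then | S then | else S | E else | else; E -> else else | then else else | else | if else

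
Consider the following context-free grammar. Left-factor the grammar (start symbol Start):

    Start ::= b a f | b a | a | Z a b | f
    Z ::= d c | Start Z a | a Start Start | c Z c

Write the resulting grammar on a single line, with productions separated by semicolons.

Start ::= a | Z a b | f | b a Start1; Z ::= d c | Start Z a | a Start Start | c Z c; Start1 ::= f | ε

Start has alternatives sharing prefix 'b a': factor to Start → b a Start1 with Start1 → f | ε.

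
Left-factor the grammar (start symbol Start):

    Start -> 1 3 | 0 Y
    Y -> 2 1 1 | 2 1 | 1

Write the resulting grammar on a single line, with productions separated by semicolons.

Y has alternatives sharing prefix '2 1': factor to Y → 2 1 Y1 with Y1 → 1 | ε.

Start -> 1 3 | 0 Y; Y -> 1 | 2 1 Y1; Y1 -> 1 | epsilon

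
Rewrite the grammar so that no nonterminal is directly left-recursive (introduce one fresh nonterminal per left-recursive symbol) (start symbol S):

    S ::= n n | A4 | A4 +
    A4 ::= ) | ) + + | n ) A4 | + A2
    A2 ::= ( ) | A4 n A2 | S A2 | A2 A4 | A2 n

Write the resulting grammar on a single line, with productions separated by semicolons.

S ::= n n | A4 | A4 +; A4 ::= ) | ) + + | n ) A4 | + A2; A2 ::= ( ) A2' | A4 n A2 A2' | S A2 A2'; A2' ::= A4 A2' | n A2' | ε

Directly left-recursive nonterminal: A2.
For A2: α = {A4, n}, β = {( ), A4 n A2, S A2}. Rewrite as A2 → β A2' and A2' → α A2' | ε.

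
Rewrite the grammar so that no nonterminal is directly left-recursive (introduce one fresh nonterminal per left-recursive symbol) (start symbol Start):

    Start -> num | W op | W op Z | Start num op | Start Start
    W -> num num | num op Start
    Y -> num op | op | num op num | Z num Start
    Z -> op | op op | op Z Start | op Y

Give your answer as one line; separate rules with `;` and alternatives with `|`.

Directly left-recursive nonterminal: Start.
For Start: α = {num op, Start}, β = {num, W op, W op Z}. Rewrite as Start → β Start1 and Start1 → α Start1 | ε.

Start -> num Start1 | W op Start1 | W op Z Start1; W -> num num | num op Start; Y -> num op | op | num op num | Z num Start; Z -> op | op op | op Z Start | op Y; Start1 -> num op Start1 | Start Start1 | ε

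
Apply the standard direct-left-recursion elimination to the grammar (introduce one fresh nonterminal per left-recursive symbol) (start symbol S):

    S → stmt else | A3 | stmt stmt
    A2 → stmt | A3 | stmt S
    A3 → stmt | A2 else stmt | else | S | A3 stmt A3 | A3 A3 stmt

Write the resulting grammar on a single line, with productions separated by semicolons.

S → stmt else | A3 | stmt stmt; A2 → stmt | A3 | stmt S; A3 → stmt A3' | A2 else stmt A3' | else A3' | S A3'; A3' → stmt A3 A3' | A3 stmt A3' | ε

A3 is directly left-recursive.
For A3: α = {stmt A3, A3 stmt}, β = {stmt, A2 else stmt, else, S}. Rewrite as A3 → β A3' and A3' → α A3' | ε.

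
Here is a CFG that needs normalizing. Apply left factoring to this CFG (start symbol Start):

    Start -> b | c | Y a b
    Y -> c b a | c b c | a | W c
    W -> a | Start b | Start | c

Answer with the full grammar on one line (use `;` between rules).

Start -> b | c | Y a b; Y -> a | W c | c b Y1; W -> a | c | Start W1; Y1 -> a | c; W1 -> b | ε

Y has alternatives sharing prefix 'c b': factor to Y → c b Y1 with Y1 → a | c.
W has alternatives sharing prefix 'Start': factor to W → Start W1 with W1 → b | ε.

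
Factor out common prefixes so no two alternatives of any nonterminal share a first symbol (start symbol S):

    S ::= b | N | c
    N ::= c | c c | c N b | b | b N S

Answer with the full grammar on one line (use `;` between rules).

S ::= b | N | c; N ::= c N' | b N''; N' ::= ε | c | N b; N'' ::= ε | N S

N has alternatives sharing prefix 'c': factor to N → c N' with N' → ε | c | N b.
N has alternatives sharing prefix 'b': factor to N → b N'' with N'' → ε | N S.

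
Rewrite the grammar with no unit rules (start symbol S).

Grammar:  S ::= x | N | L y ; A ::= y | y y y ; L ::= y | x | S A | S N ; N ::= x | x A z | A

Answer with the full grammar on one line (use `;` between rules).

Unit pairs: N ⇒* {A}; S ⇒* {A, N}.
For every A with A ⇒* B via unit rules, add B's non-unit alternatives to A; then delete every rule of the form X → Y.

S ::= x | L y | x A z | y | y y y; A ::= y | y y y; L ::= y | x | S A | S N; N ::= x | x A z | y | y y y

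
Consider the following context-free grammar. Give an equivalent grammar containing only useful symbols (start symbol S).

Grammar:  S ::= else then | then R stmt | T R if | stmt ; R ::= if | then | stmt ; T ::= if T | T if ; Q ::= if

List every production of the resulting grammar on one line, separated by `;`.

Generating nonterminals: {Q, R, S}.
Reachable from S after that: {R, S}.
Removed useless symbols: {Q, T} and every production mentioning them.

S ::= else then | then R stmt | stmt; R ::= if | then | stmt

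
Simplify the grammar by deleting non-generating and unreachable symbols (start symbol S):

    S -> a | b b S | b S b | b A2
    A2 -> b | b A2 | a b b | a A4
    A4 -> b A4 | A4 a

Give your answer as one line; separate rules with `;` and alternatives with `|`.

Generating nonterminals: {A2, S}.
Reachable from S after that: {A2, S}.
Removed useless symbols: {A4} and every production mentioning them.

S -> a | b b S | b S b | b A2; A2 -> b | b A2 | a b b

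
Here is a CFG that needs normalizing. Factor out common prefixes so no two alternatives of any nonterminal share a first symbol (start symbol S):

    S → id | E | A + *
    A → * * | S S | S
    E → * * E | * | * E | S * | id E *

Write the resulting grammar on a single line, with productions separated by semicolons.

A has alternatives sharing prefix 'S': factor to A → S A' with A' → S | ε.
E has alternatives sharing prefix '*': factor to E → * E' with E' → * E | ε | E.

S → id | E | A + *; A → * * | S A'; E → S * | id E * | * E'; A' → S | eps; E' → * E | eps | E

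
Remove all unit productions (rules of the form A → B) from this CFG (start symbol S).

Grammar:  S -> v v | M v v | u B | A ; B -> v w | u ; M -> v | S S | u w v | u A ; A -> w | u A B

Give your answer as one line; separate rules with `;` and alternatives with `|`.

S -> v v | M v v | u B | w | u A B; B -> v w | u; M -> v | S S | u w v | u A; A -> w | u A B

Unit pairs: S ⇒* {A}.
Replace each nonterminal's rules with the union of the non-unit rules of every nonterminal it unit-derives.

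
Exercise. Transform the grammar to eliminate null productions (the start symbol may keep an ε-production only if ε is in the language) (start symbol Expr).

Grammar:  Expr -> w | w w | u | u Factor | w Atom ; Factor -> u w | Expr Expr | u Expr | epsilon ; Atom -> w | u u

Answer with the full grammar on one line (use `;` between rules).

Expr -> w | w w | u | u Factor | w Atom; Factor -> u w | Expr Expr | u Expr; Atom -> w | u u

Nullable set = {Factor}.
ε ∉ L(G), so no ε-production is kept.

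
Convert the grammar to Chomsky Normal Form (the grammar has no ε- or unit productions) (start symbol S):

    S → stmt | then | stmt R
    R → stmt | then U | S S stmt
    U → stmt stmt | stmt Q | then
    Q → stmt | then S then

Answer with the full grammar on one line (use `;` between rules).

S → stmt | then | X1 R; R → stmt | X2 U | S Y1; U → X1 X1 | X1 Q | then; Q → stmt | X2 Y2; X1 → stmt; X2 → then; Y1 → S X1; Y2 → S X2

Introduce a nonterminal for each terminal appearing in a rule of length ≥ 2: X1 → stmt, X2 → then.
Binarize each right-hand side of length ≥ 3 by chaining fresh nonterminals (Y1, Y2, …): affected rules were R → S S X1; Q → X2 S X2.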